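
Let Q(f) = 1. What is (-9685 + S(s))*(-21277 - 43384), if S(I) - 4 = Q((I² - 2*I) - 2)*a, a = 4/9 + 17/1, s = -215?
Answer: 5623696492/9 ≈ 6.2486e+8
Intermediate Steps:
a = 157/9 (a = 4*(⅑) + 17*1 = 4/9 + 17 = 157/9 ≈ 17.444)
S(I) = 193/9 (S(I) = 4 + 1*(157/9) = 4 + 157/9 = 193/9)
(-9685 + S(s))*(-21277 - 43384) = (-9685 + 193/9)*(-21277 - 43384) = -86972/9*(-64661) = 5623696492/9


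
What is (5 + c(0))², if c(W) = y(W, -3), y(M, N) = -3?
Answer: 4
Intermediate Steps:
c(W) = -3
(5 + c(0))² = (5 - 3)² = 2² = 4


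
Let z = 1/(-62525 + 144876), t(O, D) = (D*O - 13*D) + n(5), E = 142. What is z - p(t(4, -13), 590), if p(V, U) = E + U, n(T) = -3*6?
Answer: -60280931/82351 ≈ -732.00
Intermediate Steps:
n(T) = -18
t(O, D) = -18 - 13*D + D*O (t(O, D) = (D*O - 13*D) - 18 = (-13*D + D*O) - 18 = -18 - 13*D + D*O)
p(V, U) = 142 + U
z = 1/82351 ≈ 1.2143e-5
z - p(t(4, -13), 590) = 1/82351 - (142 + 590) = 1/82351 - 1*732 = 1/82351 - 732 = -60280931/82351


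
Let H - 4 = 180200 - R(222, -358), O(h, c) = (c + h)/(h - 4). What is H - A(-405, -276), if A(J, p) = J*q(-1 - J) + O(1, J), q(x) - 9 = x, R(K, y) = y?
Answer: 1043077/3 ≈ 3.4769e+5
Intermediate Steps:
O(h, c) = (c + h)/(-4 + h)
q(x) = 9 + x
A(J, p) = -⅓ - J/3 + J*(8 - J) (A(J, p) = J*(9 + (-1 - J)) + (J + 1)/(-4 + 1) = J*(8 - J) + (1 + J)/(-3) = J*(8 - J) - (1 + J)/3 = J*(8 - J) + (-⅓ - J/3) = -⅓ - J/3 + J*(8 - J))
H = 180562 (H = 4 + (180200 - 1*(-358)) = 4 + (180200 + 358) = 4 + 180558 = 180562)
H - A(-405, -276) = 180562 - (-⅓ - 1*(-405)² + (23/3)*(-405)) = 180562 - (-⅓ - 1*164025 - 3105) = 180562 - (-⅓ - 164025 - 3105) = 180562 - 1*(-501391/3) = 180562 + 501391/3 = 1043077/3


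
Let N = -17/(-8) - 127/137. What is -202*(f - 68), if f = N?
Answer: 7394715/548 ≈ 13494.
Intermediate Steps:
N = 1313/1096 (N = -17*(-1/8) - 127*1/137 = 17/8 - 127/137 = 1313/1096 ≈ 1.1980)
f = 1313/1096 ≈ 1.1980
-202*(f - 68) = -202*(1313/1096 - 68) = -202*(-73215/1096) = 7394715/548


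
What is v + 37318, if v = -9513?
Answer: 27805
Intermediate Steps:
v + 37318 = -9513 + 37318 = 27805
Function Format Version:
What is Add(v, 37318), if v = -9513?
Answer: 27805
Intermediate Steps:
Add(v, 37318) = Add(-9513, 37318) = 27805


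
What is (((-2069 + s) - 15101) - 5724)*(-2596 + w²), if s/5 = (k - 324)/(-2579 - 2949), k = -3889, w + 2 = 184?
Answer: -482865066072/691 ≈ -6.9879e+8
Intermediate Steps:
w = 182 (w = -2 + 184 = 182)
s = 21065/5528 (s = 5*((-3889 - 324)/(-2579 - 2949)) = 5*(-4213/(-5528)) = 5*(-4213*(-1/5528)) = 5*(4213/5528) = 21065/5528 ≈ 3.8106)
(((-2069 + s) - 15101) - 5724)*(-2596 + w²) = (((-2069 + 21065/5528) - 15101) - 5724)*(-2596 + 182²) = ((-11416367/5528 - 15101) - 5724)*(-2596 + 33124) = (-94894695/5528 - 5724)*30528 = -126536967/5528*30528 = -482865066072/691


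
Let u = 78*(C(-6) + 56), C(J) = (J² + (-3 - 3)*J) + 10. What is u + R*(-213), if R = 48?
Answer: 540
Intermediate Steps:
C(J) = 10 + J² - 6*J (C(J) = (J² - 6*J) + 10 = 10 + J² - 6*J)
u = 10764 (u = 78*((10 + (-6)² - 6*(-6)) + 56) = 78*((10 + 36 + 36) + 56) = 78*(82 + 56) = 78*138 = 10764)
u + R*(-213) = 10764 + 48*(-213) = 10764 - 10224 = 540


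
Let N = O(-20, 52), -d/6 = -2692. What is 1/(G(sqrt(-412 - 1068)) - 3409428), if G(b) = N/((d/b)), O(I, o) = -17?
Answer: -111184474652064/379075461044037312857 + 68646*I*sqrt(370)/379075461044037312857 ≈ -2.933e-7 + 3.4833e-15*I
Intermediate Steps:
d = 16152 (d = -6*(-2692) = 16152)
N = -17
G(b) = -17*b/16152
1/(G(sqrt(-412 - 1068)) - 3409428) = 1/(-17*sqrt(-412 - 1068)/16152 - 3409428) = 1/(-17*I*sqrt(370)/8076 - 3409428) = 1/(-3409428 - 17*I*sqrt(370)/8076)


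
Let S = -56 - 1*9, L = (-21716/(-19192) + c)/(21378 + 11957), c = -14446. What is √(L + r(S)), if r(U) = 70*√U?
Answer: √(-11084970428877070 + 1790686032951823000*I*√65)/159941330 ≈ 16.792 + 16.805*I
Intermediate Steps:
L = -69306479/159941330 (L = (-21716/(-19192) - 14446)/(21378 + 11957) = (-21716*(-1/19192) - 14446)/33335 = (5429/4798 - 14446)*(1/33335) = -69306479/4798*1/33335 = -69306479/159941330 ≈ -0.43332)
S = -65 (S = -56 - 9 = -65)
√(L + r(S)) = √(-69306479/159941330 + 70*√(-65)) = √(-69306479/159941330 + 70*(I*√65)) = √(-69306479/159941330 + 70*I*√65)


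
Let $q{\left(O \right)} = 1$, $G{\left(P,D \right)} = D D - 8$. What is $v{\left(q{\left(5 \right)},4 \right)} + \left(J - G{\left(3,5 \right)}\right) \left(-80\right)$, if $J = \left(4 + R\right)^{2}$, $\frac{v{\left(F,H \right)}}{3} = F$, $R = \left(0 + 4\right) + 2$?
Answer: $-6637$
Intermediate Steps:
$G{\left(P,D \right)} = -8 + D^{2}$ ($G{\left(P,D \right)} = D^{2} - 8 = -8 + D^{2}$)
$R = 6$ ($R = 4 + 2 = 6$)
$v{\left(F,H \right)} = 3 F$
$J = 100$ ($J = \left(4 + 6\right)^{2} = 10^{2} = 100$)
$v{\left(q{\left(5 \right)},4 \right)} + \left(J - G{\left(3,5 \right)}\right) \left(-80\right) = 3 \cdot 1 + \left(100 - \left(-8 + 5^{2}\right)\right) \left(-80\right) = 3 + \left(100 - \left(-8 + 25\right)\right) \left(-80\right) = 3 + \left(100 - 17\right) \left(-80\right) = 3 + 83 \left(-80\right) = 3 - 6640 = -6637$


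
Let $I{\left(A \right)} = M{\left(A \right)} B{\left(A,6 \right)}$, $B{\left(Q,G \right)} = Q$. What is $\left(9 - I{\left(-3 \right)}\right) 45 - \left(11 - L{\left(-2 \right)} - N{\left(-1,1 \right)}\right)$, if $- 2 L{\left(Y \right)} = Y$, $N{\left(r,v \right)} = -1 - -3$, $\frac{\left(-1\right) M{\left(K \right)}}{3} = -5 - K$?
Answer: $1207$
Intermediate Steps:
$M{\left(K \right)} = 15 + 3 K$ ($M{\left(K \right)} = - 3 \left(-5 - K\right) = 15 + 3 K$)
$N{\left(r,v \right)} = 2$ ($N{\left(r,v \right)} = -1 + 3 = 2$)
$L{\left(Y \right)} = - \frac{Y}{2}$
$I{\left(A \right)} = A \left(15 + 3 A\right)$ ($I{\left(A \right)} = \left(15 + 3 A\right) A = A \left(15 + 3 A\right)$)
$\left(9 - I{\left(-3 \right)}\right) 45 - \left(11 - L{\left(-2 \right)} - N{\left(-1,1 \right)}\right) = \left(9 - 3 \left(-3\right) \left(5 - 3\right)\right) 45 + \left(\left(\left(- \frac{1}{2}\right) \left(-2\right) + 2\right) - 11\right) = \left(9 - 3 \left(-3\right) 2\right) 45 + \left(\left(1 + 2\right) - 11\right) = \left(9 - -18\right) 45 + \left(3 - 11\right) = \left(9 + 18\right) 45 - 8 = 27 \cdot 45 - 8 = 1215 - 8 = 1207$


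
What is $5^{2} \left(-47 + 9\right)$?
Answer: $-950$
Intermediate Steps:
$5^{2} \left(-47 + 9\right) = 25 \left(-38\right) = -950$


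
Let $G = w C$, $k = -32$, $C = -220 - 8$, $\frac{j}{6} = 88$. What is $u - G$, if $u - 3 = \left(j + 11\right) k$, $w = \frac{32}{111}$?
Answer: $- \frac{635633}{37} \approx -17179.0$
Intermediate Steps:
$j = 528$ ($j = 6 \cdot 88 = 528$)
$C = -228$ ($C = -220 - 8 = -228$)
$w = \frac{32}{111}$ ($w = 32 \cdot \frac{1}{111} = \frac{32}{111} \approx 0.28829$)
$u = -17245$ ($u = 3 + \left(528 + 11\right) \left(-32\right) = 3 + 539 \left(-32\right) = 3 - 17248 = -17245$)
$G = - \frac{2432}{37}$ ($G = \frac{32}{111} \left(-228\right) = - \frac{2432}{37} \approx -65.73$)
$u - G = -17245 - - \frac{2432}{37} = -17245 + \frac{2432}{37} = - \frac{635633}{37}$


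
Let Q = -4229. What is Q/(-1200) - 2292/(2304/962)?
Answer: -2288317/2400 ≈ -953.47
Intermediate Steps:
Q/(-1200) - 2292/(2304/962) = -4229/(-1200) - 2292/(2304/962) = -4229*(-1/1200) - 2292/(2304*(1/962)) = 4229/1200 - 2292/1152/481 = 4229/1200 - 2292*481/1152 = 4229/1200 - 91871/96 = -2288317/2400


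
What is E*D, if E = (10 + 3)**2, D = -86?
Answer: -14534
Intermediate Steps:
E = 169 (E = 13**2 = 169)
E*D = 169*(-86) = -14534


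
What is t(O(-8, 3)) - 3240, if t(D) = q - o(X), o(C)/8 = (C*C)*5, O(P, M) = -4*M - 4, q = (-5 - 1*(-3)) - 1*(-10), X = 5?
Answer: -4232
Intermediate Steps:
q = 8 (q = (-5 + 3) + 10 = -2 + 10 = 8)
O(P, M) = -4 - 4*M
o(C) = 40*C**2 (o(C) = 8*((C*C)*5) = 8*(C**2*5) = 8*(5*C**2) = 40*C**2)
t(D) = -992 (t(D) = 8 - 40*5**2 = 8 - 40*25 = 8 - 1*1000 = 8 - 1000 = -992)
t(O(-8, 3)) - 3240 = -992 - 3240 = -4232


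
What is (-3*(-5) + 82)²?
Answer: 9409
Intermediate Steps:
(-3*(-5) + 82)² = (15 + 82)² = 97² = 9409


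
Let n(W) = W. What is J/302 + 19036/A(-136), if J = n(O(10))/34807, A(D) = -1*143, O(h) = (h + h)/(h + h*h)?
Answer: -100050493839/751587551 ≈ -133.12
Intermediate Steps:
O(h) = 2*h/(h + h**2) (O(h) = (2*h)/(h + h**2) = 2*h/(h + h**2))
A(D) = -143
J = 2/382877 (J = (2/(1 + 10))/34807 = (2/11)*(1/34807) = 2/382877 ≈ 5.2236e-6)
J/302 + 19036/A(-136) = (2/382877)/302 + 19036/(-143) = (2/382877)*(1/302) + 19036*(-1/143) = 1/57814427 - 19036/143 = -100050493839/751587551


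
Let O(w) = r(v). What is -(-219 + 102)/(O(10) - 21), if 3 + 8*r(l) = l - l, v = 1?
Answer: -104/19 ≈ -5.4737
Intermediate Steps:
r(l) = -3/8 (r(l) = -3/8 + (l - l)/8 = -3/8 + (⅛)*0 = -3/8 + 0 = -3/8)
O(w) = -3/8
-(-219 + 102)/(O(10) - 21) = -(-219 + 102)/(-3/8 - 21) = -(-117)/(-171/8) = -(-117)*(-8)/171 = -1*104/19 = -104/19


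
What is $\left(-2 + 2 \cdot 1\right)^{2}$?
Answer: $0$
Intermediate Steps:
$\left(-2 + 2 \cdot 1\right)^{2} = \left(-2 + 2\right)^{2} = 0^{2} = 0$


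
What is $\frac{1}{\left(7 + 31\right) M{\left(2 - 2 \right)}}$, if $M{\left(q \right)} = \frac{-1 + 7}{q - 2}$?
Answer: $- \frac{1}{114} \approx -0.0087719$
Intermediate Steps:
$M{\left(q \right)} = \frac{6}{-2 + q}$
$\frac{1}{\left(7 + 31\right) M{\left(2 - 2 \right)}} = \frac{1}{\left(7 + 31\right) \frac{6}{-2 + \left(2 - 2\right)}} = \frac{1}{38 \frac{6}{-2 + 0}} = \frac{1}{38 \frac{6}{-2}} = \frac{1}{38 \cdot 6 \left(- \frac{1}{2}\right)} = \frac{1}{38 \left(-3\right)} = \frac{1}{-114} = - \frac{1}{114}$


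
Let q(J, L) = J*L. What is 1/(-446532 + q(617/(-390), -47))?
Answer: -390/174118481 ≈ -2.2399e-6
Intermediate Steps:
1/(-446532 + q(617/(-390), -47)) = 1/(-446532 + (617/(-390))*(-47)) = 1/(-446532 + (617*(-1/390))*(-47)) = 1/(-446532 - 617/390*(-47)) = 1/(-446532 + 28999/390) = 1/(-174118481/390) = -390/174118481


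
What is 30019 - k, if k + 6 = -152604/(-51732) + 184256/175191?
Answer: 2519256778718/83916489 ≈ 30021.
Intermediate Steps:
k = -167695427/83916489 (k = -6 + (-152604/(-51732) + 184256/175191) = -6 + (-152604*(-1/51732) + 184256*(1/175191)) = -6 + (1413/479 + 184256/175191) = -6 + 335803507/83916489 = -167695427/83916489 ≈ -1.9984)
30019 - k = 30019 - 1*(-167695427/83916489) = 30019 + 167695427/83916489 = 2519256778718/83916489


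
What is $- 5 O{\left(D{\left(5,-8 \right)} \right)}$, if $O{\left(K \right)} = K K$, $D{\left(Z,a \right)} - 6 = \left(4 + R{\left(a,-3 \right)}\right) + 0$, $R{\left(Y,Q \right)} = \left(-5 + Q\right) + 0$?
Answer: $-20$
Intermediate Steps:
$R{\left(Y,Q \right)} = -5 + Q$
$D{\left(Z,a \right)} = 2$ ($D{\left(Z,a \right)} = 6 + \left(\left(4 - 8\right) + 0\right) = 6 + \left(-4 + 0\right) = 6 - 4 = 2$)
$O{\left(K \right)} = K^{2}$
$- 5 O{\left(D{\left(5,-8 \right)} \right)} = - 5 \cdot 2^{2} = \left(-5\right) 4 = -20$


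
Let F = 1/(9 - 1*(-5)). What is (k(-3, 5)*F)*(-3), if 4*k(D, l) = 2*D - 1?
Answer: 3/8 ≈ 0.37500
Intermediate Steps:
k(D, l) = -¼ + D/2 (k(D, l) = (2*D - 1)/4 = (-1 + 2*D)/4 = -¼ + D/2)
F = 1/14 (F = 1/(9 + 5) = 1/14 ≈ 0.071429)
(k(-3, 5)*F)*(-3) = ((-¼ + (½)*(-3))*(1/14))*(-3) = ((-¼ - 3/2)*(1/14))*(-3) = -7/4*1/14*(-3) = -⅛*(-3) = 3/8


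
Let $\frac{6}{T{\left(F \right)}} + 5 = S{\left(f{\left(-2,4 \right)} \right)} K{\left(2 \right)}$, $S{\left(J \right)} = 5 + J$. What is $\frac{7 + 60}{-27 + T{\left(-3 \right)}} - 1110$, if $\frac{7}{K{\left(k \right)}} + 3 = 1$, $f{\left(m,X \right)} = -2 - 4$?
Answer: $- \frac{34477}{31} \approx -1112.2$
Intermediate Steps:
$f{\left(m,X \right)} = -6$
$K{\left(k \right)} = - \frac{7}{2}$ ($K{\left(k \right)} = \frac{7}{-3 + 1} = \frac{7}{-2} = 7 \left(- \frac{1}{2}\right) = - \frac{7}{2}$)
$T{\left(F \right)} = -4$ ($T{\left(F \right)} = \frac{6}{-5 + \left(5 - 6\right) \left(- \frac{7}{2}\right)} = \frac{6}{-5 - - \frac{7}{2}} = \frac{6}{-5 + \frac{7}{2}} = \frac{6}{- \frac{3}{2}} = 6 \left(- \frac{2}{3}\right) = -4$)
$\frac{7 + 60}{-27 + T{\left(-3 \right)}} - 1110 = \frac{7 + 60}{-27 - 4} - 1110 = \frac{67}{-31} - 1110 = 67 \left(- \frac{1}{31}\right) - 1110 = - \frac{67}{31} - 1110 = - \frac{34477}{31}$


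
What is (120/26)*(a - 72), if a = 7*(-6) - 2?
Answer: -6960/13 ≈ -535.38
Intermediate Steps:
a = -44 (a = -42 - 2 = -44)
(120/26)*(a - 72) = (120/26)*(-44 - 72) = (120*(1/26))*(-116) = (60/13)*(-116) = -6960/13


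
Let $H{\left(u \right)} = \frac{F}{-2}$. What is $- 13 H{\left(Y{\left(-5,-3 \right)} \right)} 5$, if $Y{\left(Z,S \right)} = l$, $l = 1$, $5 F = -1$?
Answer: $- \frac{13}{2} \approx -6.5$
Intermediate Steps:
$F = - \frac{1}{5}$ ($F = \frac{1}{5} \left(-1\right) = - \frac{1}{5} \approx -0.2$)
$Y{\left(Z,S \right)} = 1$
$H{\left(u \right)} = \frac{1}{10}$ ($H{\left(u \right)} = - \frac{1}{5 \left(-2\right)} = \left(- \frac{1}{5}\right) \left(- \frac{1}{2}\right) = \frac{1}{10}$)
$- 13 H{\left(Y{\left(-5,-3 \right)} \right)} 5 = \left(-13\right) \frac{1}{10} \cdot 5 = \left(- \frac{13}{10}\right) 5 = - \frac{13}{2}$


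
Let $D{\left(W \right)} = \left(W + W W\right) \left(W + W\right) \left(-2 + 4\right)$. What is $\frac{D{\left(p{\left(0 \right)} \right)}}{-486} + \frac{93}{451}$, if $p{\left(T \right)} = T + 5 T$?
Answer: $\frac{93}{451} \approx 0.20621$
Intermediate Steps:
$p{\left(T \right)} = 6 T$
$D{\left(W \right)} = 4 W \left(W + W^{2}\right)$ ($D{\left(W \right)} = \left(W + W^{2}\right) 2 W 2 = 2 W \left(W + W^{2}\right) 2 = 4 W \left(W + W^{2}\right)$)
$\frac{D{\left(p{\left(0 \right)} \right)}}{-486} + \frac{93}{451} = \frac{4 \left(6 \cdot 0\right)^{2} \left(1 + 6 \cdot 0\right)}{-486} + \frac{93}{451} = 4 \cdot 0^{2} \left(1 + 0\right) \left(- \frac{1}{486}\right) + 93 \cdot \frac{1}{451} = 4 \cdot 0 \cdot 1 \left(- \frac{1}{486}\right) + \frac{93}{451} = 0 \left(- \frac{1}{486}\right) + \frac{93}{451} = 0 + \frac{93}{451} = \frac{93}{451}$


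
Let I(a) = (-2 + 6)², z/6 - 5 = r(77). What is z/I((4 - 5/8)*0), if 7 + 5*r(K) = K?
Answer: 57/8 ≈ 7.1250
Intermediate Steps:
r(K) = -7/5 + K/5
z = 114 (z = 30 + 6*(-7/5 + (⅕)*77) = 30 + 6*(-7/5 + 77/5) = 30 + 6*14 = 30 + 84 = 114)
I(a) = 16 (I(a) = 4² = 16)
z/I((4 - 5/8)*0) = 114/16 = 114*(1/16) = 57/8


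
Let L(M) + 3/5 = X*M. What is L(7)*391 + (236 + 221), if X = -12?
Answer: -163108/5 ≈ -32622.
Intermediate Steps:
L(M) = -⅗ - 12*M
L(7)*391 + (236 + 221) = (-⅗ - 12*7)*391 + (236 + 221) = (-⅗ - 84)*391 + 457 = -423/5*391 + 457 = -165393/5 + 457 = -163108/5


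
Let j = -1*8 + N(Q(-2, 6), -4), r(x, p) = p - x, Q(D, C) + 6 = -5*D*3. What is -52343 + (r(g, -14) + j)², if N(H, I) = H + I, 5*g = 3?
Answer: -1308406/25 ≈ -52336.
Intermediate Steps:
g = ⅗ (g = (⅕)*3 = ⅗ ≈ 0.60000)
Q(D, C) = -6 - 15*D (Q(D, C) = -6 - 5*D*3 = -6 - 15*D)
j = 12 (j = -1*8 + ((-6 - 15*(-2)) - 4) = -8 + ((-6 + 30) - 4) = -8 + (24 - 4) = -8 + 20 = 12)
-52343 + (r(g, -14) + j)² = -52343 + ((-14 - 1*⅗) + 12)² = -52343 + ((-14 - ⅗) + 12)² = -52343 + (-73/5 + 12)² = -52343 + (-13/5)² = -52343 + 169/25 = -1308406/25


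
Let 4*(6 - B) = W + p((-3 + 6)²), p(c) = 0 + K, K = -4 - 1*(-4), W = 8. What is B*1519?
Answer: 6076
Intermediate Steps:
K = 0 (K = -4 + 4 = 0)
p(c) = 0 (p(c) = 0 + 0 = 0)
B = 4 (B = 6 - (8 + 0)/4 = 6 - ¼*8 = 6 - 2 = 4)
B*1519 = 4*1519 = 6076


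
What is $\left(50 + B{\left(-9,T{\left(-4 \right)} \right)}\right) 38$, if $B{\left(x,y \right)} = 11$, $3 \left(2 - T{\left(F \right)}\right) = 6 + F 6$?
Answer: $2318$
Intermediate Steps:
$T{\left(F \right)} = - 2 F$ ($T{\left(F \right)} = 2 - \frac{6 + F 6}{3} = 2 - \frac{6 + 6 F}{3} = 2 - \left(2 + 2 F\right) = - 2 F$)
$\left(50 + B{\left(-9,T{\left(-4 \right)} \right)}\right) 38 = \left(50 + 11\right) 38 = 61 \cdot 38 = 2318$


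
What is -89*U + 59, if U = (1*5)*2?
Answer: -831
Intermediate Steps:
U = 10 (U = 5*2 = 10)
-89*U + 59 = -89*10 + 59 = -890 + 59 = -831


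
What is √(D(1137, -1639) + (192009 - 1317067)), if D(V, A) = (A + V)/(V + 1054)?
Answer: 2*I*√1350205163195/2191 ≈ 1060.7*I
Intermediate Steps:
D(V, A) = (A + V)/(1054 + V)
√(D(1137, -1639) + (192009 - 1317067)) = √((-1639 + 1137)/(1054 + 1137) + (192009 - 1317067)) = √(-502/2191 - 1125058) = √(-2465002580/2191) = 2*I*√1350205163195/2191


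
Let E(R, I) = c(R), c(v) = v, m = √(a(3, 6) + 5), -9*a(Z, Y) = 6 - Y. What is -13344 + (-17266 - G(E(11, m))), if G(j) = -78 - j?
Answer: -30521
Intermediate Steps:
a(Z, Y) = -⅔ + Y/9 (a(Z, Y) = -(6 - Y)/9 = -⅔ + Y/9)
m = √5 (m = √((-⅔ + (⅑)*6) + 5) = √((-⅔ + ⅔) + 5) = √(0 + 5) = √5 ≈ 2.2361)
E(R, I) = R
-13344 + (-17266 - G(E(11, m))) = -13344 + (-17266 - (-78 - 1*11)) = -13344 + (-17266 - (-78 - 11)) = -13344 + (-17266 - 1*(-89)) = -13344 + (-17266 + 89) = -13344 - 17177 = -30521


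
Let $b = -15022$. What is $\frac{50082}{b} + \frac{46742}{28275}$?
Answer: $- \frac{12308797}{7323225} \approx -1.6808$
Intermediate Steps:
$\frac{50082}{b} + \frac{46742}{28275} = \frac{50082}{-15022} + \frac{46742}{28275} = 50082 \left(- \frac{1}{15022}\right) + 46742 \cdot \frac{1}{28275} = - \frac{25041}{7511} + \frac{46742}{28275} = - \frac{12308797}{7323225}$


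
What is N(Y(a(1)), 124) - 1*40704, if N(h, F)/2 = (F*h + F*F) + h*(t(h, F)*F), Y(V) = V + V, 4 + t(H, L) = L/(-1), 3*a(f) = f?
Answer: -92848/3 ≈ -30949.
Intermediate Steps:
a(f) = f/3
t(H, L) = -4 - L (t(H, L) = -4 + L/(-1) = -4 + L*(-1) = -4 - L)
Y(V) = 2*V
N(h, F) = 2*F² + 2*F*h + 2*F*h*(-4 - F) (N(h, F) = 2*((F*h + F*F) + h*((-4 - F)*F)) = 2*((F*h + F²) + h*(F*(-4 - F))) = 2*((F² + F*h) + F*h*(-4 - F)) = 2*(F² + F*h + F*h*(-4 - F)) = 2*F² + 2*F*h + 2*F*h*(-4 - F))
N(Y(a(1)), 124) - 1*40704 = 2*124*(124 + 2*((⅓)*1) - 2*((⅓)*1)*(4 + 124)) - 1*40704 = 2*124*(124 + 2*(⅓) - 1*2*(⅓)*128) - 40704 = 2*124*(124 + ⅔ - 1*⅔*128) - 40704 = 2*124*(124 + ⅔ - 256/3) - 40704 = 2*124*(118/3) - 40704 = 29264/3 - 40704 = -92848/3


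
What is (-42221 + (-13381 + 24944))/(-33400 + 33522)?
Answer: -15329/61 ≈ -251.30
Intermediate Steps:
(-42221 + (-13381 + 24944))/(-33400 + 33522) = (-42221 + 11563)/122 = -30658*1/122 = -15329/61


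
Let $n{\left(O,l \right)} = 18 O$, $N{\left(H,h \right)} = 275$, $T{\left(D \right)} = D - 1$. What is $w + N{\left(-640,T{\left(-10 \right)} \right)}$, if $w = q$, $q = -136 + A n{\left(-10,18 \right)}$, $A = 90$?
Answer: $-16061$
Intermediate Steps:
$T{\left(D \right)} = -1 + D$ ($T{\left(D \right)} = D - 1 = -1 + D$)
$q = -16336$ ($q = -136 + 90 \cdot 18 \left(-10\right) = -136 + 90 \left(-180\right) = -136 - 16200 = -16336$)
$w = -16336$
$w + N{\left(-640,T{\left(-10 \right)} \right)} = -16336 + 275 = -16061$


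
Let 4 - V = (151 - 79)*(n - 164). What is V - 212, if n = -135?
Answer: 21320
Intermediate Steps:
V = 21532 (V = 4 - (151 - 79)*(-135 - 164) = 4 - 72*(-299) = 4 - 1*(-21528) = 4 + 21528 = 21532)
V - 212 = 21532 - 212 = 21320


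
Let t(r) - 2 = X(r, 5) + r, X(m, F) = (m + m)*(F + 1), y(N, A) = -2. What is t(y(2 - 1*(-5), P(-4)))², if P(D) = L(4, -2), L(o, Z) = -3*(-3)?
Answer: 576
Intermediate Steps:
L(o, Z) = 9
P(D) = 9
X(m, F) = 2*m*(1 + F) (X(m, F) = (2*m)*(1 + F) = 2*m*(1 + F))
t(r) = 2 + 13*r (t(r) = 2 + (2*r*(1 + 5) + r) = 2 + (2*r*6 + r) = 2 + (12*r + r) = 2 + 13*r)
t(y(2 - 1*(-5), P(-4)))² = (2 + 13*(-2))² = (2 - 26)² = (-24)² = 576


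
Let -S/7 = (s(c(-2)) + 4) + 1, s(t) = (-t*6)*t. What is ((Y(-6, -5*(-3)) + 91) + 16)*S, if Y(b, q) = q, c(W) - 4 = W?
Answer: 16226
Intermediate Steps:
c(W) = 4 + W
s(t) = -6*t**2 (s(t) = (-6*t)*t = -6*t**2)
S = 133 (S = -7*((-6*(4 - 2)**2 + 4) + 1) = -7*((-6*2**2 + 4) + 1) = -7*((-6*4 + 4) + 1) = -7*((-24 + 4) + 1) = -7*(-20 + 1) = -7*(-19) = 133)
((Y(-6, -5*(-3)) + 91) + 16)*S = ((-5*(-3) + 91) + 16)*133 = ((15 + 91) + 16)*133 = (106 + 16)*133 = 122*133 = 16226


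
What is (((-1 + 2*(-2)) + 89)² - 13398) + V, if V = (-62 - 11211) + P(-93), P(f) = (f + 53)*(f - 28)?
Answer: -12775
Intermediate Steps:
P(f) = (-28 + f)*(53 + f) (P(f) = (53 + f)*(-28 + f) = (-28 + f)*(53 + f))
V = -6433 (V = (-62 - 11211) + (-1484 + (-93)² + 25*(-93)) = -11273 + (-1484 + 8649 - 2325) = -11273 + 4840 = -6433)
(((-1 + 2*(-2)) + 89)² - 13398) + V = (((-1 + 2*(-2)) + 89)² - 13398) - 6433 = (((-1 - 4) + 89)² - 13398) - 6433 = ((-5 + 89)² - 13398) - 6433 = (84² - 13398) - 6433 = (7056 - 13398) - 6433 = -6342 - 6433 = -12775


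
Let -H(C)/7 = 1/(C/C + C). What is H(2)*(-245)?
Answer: 1715/3 ≈ 571.67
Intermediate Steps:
H(C) = -7/(1 + C) (H(C) = -7/(C/C + C) = -7/(1 + C))
H(2)*(-245) = -7/(1 + 2)*(-245) = -7/3*(-245) = 1715/3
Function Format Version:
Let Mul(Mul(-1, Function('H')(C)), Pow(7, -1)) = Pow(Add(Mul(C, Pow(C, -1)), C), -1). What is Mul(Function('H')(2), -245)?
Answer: Rational(1715, 3) ≈ 571.67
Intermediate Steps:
Function('H')(C) = Mul(-7, Pow(Add(1, C), -1)) (Function('H')(C) = Mul(-7, Pow(Add(Mul(C, Pow(C, -1)), C), -1)) = Mul(-7, Pow(Add(1, C), -1)))
Mul(Function('H')(2), -245) = Mul(Mul(-7, Pow(Add(1, 2), -1)), -245) = Mul(Mul(-7, Pow(3, -1)), -245) = Mul(Mul(-7, Rational(1, 3)), -245) = Mul(Rational(-7, 3), -245) = Rational(1715, 3)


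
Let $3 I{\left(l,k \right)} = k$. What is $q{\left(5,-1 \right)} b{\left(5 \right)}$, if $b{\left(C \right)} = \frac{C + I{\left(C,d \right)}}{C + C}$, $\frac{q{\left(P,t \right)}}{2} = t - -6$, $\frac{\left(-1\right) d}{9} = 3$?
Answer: $-4$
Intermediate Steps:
$d = -27$ ($d = \left(-9\right) 3 = -27$)
$I{\left(l,k \right)} = \frac{k}{3}$
$q{\left(P,t \right)} = 12 + 2 t$ ($q{\left(P,t \right)} = 2 \left(t - -6\right) = 2 \left(t + 6\right) = 2 \left(6 + t\right) = 12 + 2 t$)
$b{\left(C \right)} = \frac{-9 + C}{2 C}$ ($b{\left(C \right)} = \frac{C + \frac{1}{3} \left(-27\right)}{C + C} = \frac{C - 9}{2 C} = \left(-9 + C\right) \frac{1}{2 C} = \frac{-9 + C}{2 C}$)
$q{\left(5,-1 \right)} b{\left(5 \right)} = \left(12 + 2 \left(-1\right)\right) \frac{-9 + 5}{2 \cdot 5} = \left(12 - 2\right) \frac{1}{2} \cdot \frac{1}{5} \left(-4\right) = 10 \left(- \frac{2}{5}\right) = -4$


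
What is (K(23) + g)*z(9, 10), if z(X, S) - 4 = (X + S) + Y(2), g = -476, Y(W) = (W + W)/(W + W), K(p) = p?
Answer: -10872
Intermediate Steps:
Y(W) = 1 (Y(W) = (2*W)/((2*W)) = (2*W)*(1/(2*W)) = 1)
z(X, S) = 5 + S + X (z(X, S) = 4 + ((X + S) + 1) = 4 + ((S + X) + 1) = 4 + (1 + S + X) = 5 + S + X)
(K(23) + g)*z(9, 10) = (23 - 476)*(5 + 10 + 9) = -453*24 = -10872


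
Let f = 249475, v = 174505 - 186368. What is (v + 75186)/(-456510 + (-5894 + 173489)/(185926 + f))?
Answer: -27570897523/198764742915 ≈ -0.13871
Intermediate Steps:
v = -11863
(v + 75186)/(-456510 + (-5894 + 173489)/(185926 + f)) = (-11863 + 75186)/(-456510 + (-5894 + 173489)/(185926 + 249475)) = 63323/(-456510 + 167595/435401) = 63323/(-198764742915/435401) = 63323*(-435401/198764742915) = -27570897523/198764742915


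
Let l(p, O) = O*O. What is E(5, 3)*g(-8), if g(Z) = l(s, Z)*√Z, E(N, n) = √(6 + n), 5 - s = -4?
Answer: 384*I*√2 ≈ 543.06*I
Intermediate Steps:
s = 9 (s = 5 - 1*(-4) = 5 + 4 = 9)
l(p, O) = O²
g(Z) = Z^(5/2) (g(Z) = Z²*√Z = Z^(5/2))
E(5, 3)*g(-8) = √(6 + 3)*(-8)^(5/2) = √9*(128*I*√2) = 3*(128*I*√2) = 384*I*√2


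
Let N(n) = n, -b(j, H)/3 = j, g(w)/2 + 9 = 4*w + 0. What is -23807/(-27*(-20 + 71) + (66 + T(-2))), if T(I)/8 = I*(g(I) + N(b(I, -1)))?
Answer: 23807/863 ≈ 27.586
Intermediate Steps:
g(w) = -18 + 8*w (g(w) = -18 + 2*(4*w + 0) = -18 + 2*(4*w) = -18 + 8*w)
b(j, H) = -3*j
T(I) = 8*I*(-18 + 5*I) (T(I) = 8*(I*((-18 + 8*I) - 3*I)) = 8*(I*(-18 + 5*I)) = 8*I*(-18 + 5*I))
-23807/(-27*(-20 + 71) + (66 + T(-2))) = -23807/(-27*(-20 + 71) + (66 + 8*(-2)*(-18 + 5*(-2)))) = -23807/(-27*51 + (66 + 8*(-2)*(-18 - 10))) = -23807/(-1377 + (66 + 8*(-2)*(-28))) = -23807/(-1377 + (66 + 448)) = -23807/(-1377 + 514) = -23807/(-863) = -23807*(-1/863) = 23807/863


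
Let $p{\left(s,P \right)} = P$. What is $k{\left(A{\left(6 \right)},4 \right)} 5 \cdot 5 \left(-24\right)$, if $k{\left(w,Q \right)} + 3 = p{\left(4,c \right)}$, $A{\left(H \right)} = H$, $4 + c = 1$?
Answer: $3600$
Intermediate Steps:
$c = -3$ ($c = -4 + 1 = -3$)
$k{\left(w,Q \right)} = -6$ ($k{\left(w,Q \right)} = -3 - 3 = -6$)
$k{\left(A{\left(6 \right)},4 \right)} 5 \cdot 5 \left(-24\right) = - 6 \cdot 5 \cdot 5 \left(-24\right) = \left(-6\right) 25 \left(-24\right) = \left(-150\right) \left(-24\right) = 3600$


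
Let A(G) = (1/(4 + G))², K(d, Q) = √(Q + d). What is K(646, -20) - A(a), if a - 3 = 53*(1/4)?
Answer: -16/6561 + √626 ≈ 25.018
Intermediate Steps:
a = 65/4 (a = 3 + 53*(1/4) = 3 + 53*(1*(¼)) = 3 + 53*(¼) = 3 + 53/4 = 65/4 ≈ 16.250)
A(G) = (4 + G)⁻²
K(646, -20) - A(a) = √(-20 + 646) - 1/(4 + 65/4)² = √626 - 1/(81/4)² = √626 - 1*16/6561 = √626 - 16/6561 = -16/6561 + √626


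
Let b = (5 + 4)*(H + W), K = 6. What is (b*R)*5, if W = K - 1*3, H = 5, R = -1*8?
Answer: -2880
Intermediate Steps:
R = -8
W = 3 (W = 6 - 1*3 = 6 - 3 = 3)
b = 72 (b = (5 + 4)*(5 + 3) = 9*8 = 72)
(b*R)*5 = (72*(-8))*5 = -576*5 = -2880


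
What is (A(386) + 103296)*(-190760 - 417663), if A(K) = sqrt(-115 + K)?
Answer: -62847662208 - 608423*sqrt(271) ≈ -6.2858e+10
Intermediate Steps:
(A(386) + 103296)*(-190760 - 417663) = (sqrt(-115 + 386) + 103296)*(-190760 - 417663) = (sqrt(271) + 103296)*(-608423) = (103296 + sqrt(271))*(-608423) = -62847662208 - 608423*sqrt(271)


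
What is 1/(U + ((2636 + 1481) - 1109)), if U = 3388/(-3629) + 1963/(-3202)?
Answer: 11620058/34935162361 ≈ 0.00033262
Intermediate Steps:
U = -17972103/11620058 (U = 3388*(-1/3629) + 1963*(-1/3202) = -3388/3629 - 1963/3202 = -17972103/11620058 ≈ -1.5466)
1/(U + ((2636 + 1481) - 1109)) = 1/(-17972103/11620058 + ((2636 + 1481) - 1109)) = 1/(-17972103/11620058 + (4117 - 1109)) = 1/(-17972103/11620058 + 3008) = 1/(34935162361/11620058) = 11620058/34935162361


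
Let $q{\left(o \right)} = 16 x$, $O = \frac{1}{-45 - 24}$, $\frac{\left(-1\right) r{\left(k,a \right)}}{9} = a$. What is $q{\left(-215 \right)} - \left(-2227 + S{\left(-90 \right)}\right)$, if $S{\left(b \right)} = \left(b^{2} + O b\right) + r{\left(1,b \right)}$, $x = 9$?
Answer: $- \frac{150427}{23} \approx -6540.3$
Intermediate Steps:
$r{\left(k,a \right)} = - 9 a$
$O = - \frac{1}{69}$ ($O = \frac{1}{-69} = - \frac{1}{69} \approx -0.014493$)
$S{\left(b \right)} = b^{2} - \frac{622 b}{69}$ ($S{\left(b \right)} = \left(b^{2} - \frac{b}{69}\right) - 9 b = b^{2} - \frac{622 b}{69}$)
$q{\left(o \right)} = 144$ ($q{\left(o \right)} = 16 \cdot 9 = 144$)
$q{\left(-215 \right)} - \left(-2227 + S{\left(-90 \right)}\right) = 144 + \left(2227 - \frac{1}{69} \left(-90\right) \left(-622 + 69 \left(-90\right)\right)\right) = 144 + \left(2227 - \frac{1}{69} \left(-90\right) \left(-622 - 6210\right)\right) = 144 + \left(2227 - \frac{1}{69} \left(-90\right) \left(-6832\right)\right) = 144 + \left(2227 - \frac{204960}{23}\right) = 144 - \frac{153739}{23} = - \frac{150427}{23}$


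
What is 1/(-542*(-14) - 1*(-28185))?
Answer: 1/35773 ≈ 2.7954e-5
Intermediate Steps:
1/(-542*(-14) - 1*(-28185)) = 1/(7588 + 28185) = 1/35773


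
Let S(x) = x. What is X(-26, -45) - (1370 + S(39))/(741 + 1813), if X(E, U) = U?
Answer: -116339/2554 ≈ -45.552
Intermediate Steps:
X(-26, -45) - (1370 + S(39))/(741 + 1813) = -45 - (1370 + 39)/(741 + 1813) = -45 - 1409/2554 = -116339/2554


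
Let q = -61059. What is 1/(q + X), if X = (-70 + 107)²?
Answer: -1/59690 ≈ -1.6753e-5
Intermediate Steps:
X = 1369 (X = 37² = 1369)
1/(q + X) = 1/(-61059 + 1369) = 1/(-59690) = -1/59690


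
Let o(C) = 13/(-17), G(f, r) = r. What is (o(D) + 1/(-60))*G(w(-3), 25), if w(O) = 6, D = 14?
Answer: -3985/204 ≈ -19.534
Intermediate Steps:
o(C) = -13/17 (o(C) = 13*(-1/17) = -13/17)
(o(D) + 1/(-60))*G(w(-3), 25) = (-13/17 + 1/(-60))*25 = (-13/17 - 1/60)*25 = -797/1020*25 = -3985/204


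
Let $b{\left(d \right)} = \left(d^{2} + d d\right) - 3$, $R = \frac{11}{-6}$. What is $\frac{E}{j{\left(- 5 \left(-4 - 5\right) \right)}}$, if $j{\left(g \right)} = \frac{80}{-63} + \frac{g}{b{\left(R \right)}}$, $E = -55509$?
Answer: $- \frac{234303489}{45670} \approx -5130.4$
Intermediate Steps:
$R = - \frac{11}{6}$ ($R = 11 \left(- \frac{1}{6}\right) = - \frac{11}{6} \approx -1.8333$)
$b{\left(d \right)} = -3 + 2 d^{2}$ ($b{\left(d \right)} = \left(d^{2} + d^{2}\right) - 3 = 2 d^{2} - 3 = -3 + 2 d^{2}$)
$j{\left(g \right)} = - \frac{80}{63} + \frac{18 g}{67}$ ($j{\left(g \right)} = \frac{80}{-63} + \frac{g}{-3 + 2 \left(- \frac{11}{6}\right)^{2}} = 80 \left(- \frac{1}{63}\right) + \frac{g}{-3 + 2 \cdot \frac{121}{36}} = - \frac{80}{63} + \frac{g}{-3 + \frac{121}{18}} = - \frac{80}{63} + \frac{g}{\frac{67}{18}} = - \frac{80}{63} + g \frac{18}{67} = - \frac{80}{63} + \frac{18 g}{67}$)
$\frac{E}{j{\left(- 5 \left(-4 - 5\right) \right)}} = - \frac{55509}{- \frac{80}{63} + \frac{18 \left(- 5 \left(-4 - 5\right)\right)}{67}} = - \frac{55509}{- \frac{80}{63} + \frac{18 \left(\left(-5\right) \left(-9\right)\right)}{67}} = - \frac{55509}{- \frac{80}{63} + \frac{18}{67} \cdot 45} = - \frac{55509}{- \frac{80}{63} + \frac{810}{67}} = - \frac{55509}{\frac{45670}{4221}} = \left(-55509\right) \frac{4221}{45670} = - \frac{234303489}{45670}$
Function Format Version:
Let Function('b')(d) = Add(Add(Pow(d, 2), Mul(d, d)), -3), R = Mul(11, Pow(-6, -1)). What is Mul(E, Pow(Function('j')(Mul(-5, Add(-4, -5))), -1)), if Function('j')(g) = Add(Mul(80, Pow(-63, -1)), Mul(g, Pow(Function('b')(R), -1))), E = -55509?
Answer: Rational(-234303489, 45670) ≈ -5130.4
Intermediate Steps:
R = Rational(-11, 6) (R = Mul(11, Rational(-1, 6)) = Rational(-11, 6) ≈ -1.8333)
Function('b')(d) = Add(-3, Mul(2, Pow(d, 2))) (Function('b')(d) = Add(Add(Pow(d, 2), Pow(d, 2)), -3) = Add(Mul(2, Pow(d, 2)), -3) = Add(-3, Mul(2, Pow(d, 2))))
Function('j')(g) = Add(Rational(-80, 63), Mul(Rational(18, 67), g)) (Function('j')(g) = Add(Mul(80, Pow(-63, -1)), Mul(g, Pow(Add(-3, Mul(2, Pow(Rational(-11, 6), 2))), -1))) = Add(Mul(80, Rational(-1, 63)), Mul(g, Pow(Add(-3, Mul(2, Rational(121, 36))), -1))) = Add(Rational(-80, 63), Mul(g, Pow(Add(-3, Rational(121, 18)), -1))) = Add(Rational(-80, 63), Mul(g, Pow(Rational(67, 18), -1))) = Add(Rational(-80, 63), Mul(g, Rational(18, 67))) = Add(Rational(-80, 63), Mul(Rational(18, 67), g)))
Mul(E, Pow(Function('j')(Mul(-5, Add(-4, -5))), -1)) = Mul(-55509, Pow(Add(Rational(-80, 63), Mul(Rational(18, 67), Mul(-5, Add(-4, -5)))), -1)) = Mul(-55509, Pow(Add(Rational(-80, 63), Mul(Rational(18, 67), Mul(-5, -9))), -1)) = Mul(-55509, Pow(Add(Rational(-80, 63), Mul(Rational(18, 67), 45)), -1)) = Mul(-55509, Pow(Add(Rational(-80, 63), Rational(810, 67)), -1)) = Mul(-55509, Pow(Rational(45670, 4221), -1)) = Mul(-55509, Rational(4221, 45670)) = Rational(-234303489, 45670)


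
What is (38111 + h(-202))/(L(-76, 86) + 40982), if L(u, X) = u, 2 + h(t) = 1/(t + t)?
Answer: 15396035/16526024 ≈ 0.93162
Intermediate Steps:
h(t) = -2 + 1/(2*t) (h(t) = -2 + 1/(t + t) = -2 + 1/(2*t))
(38111 + h(-202))/(L(-76, 86) + 40982) = (38111 + (-2 + (1/2)/(-202)))/(-76 + 40982) = (38111 + (-2 + (1/2)*(-1/202)))/40906 = (38111 + (-2 - 1/404))*(1/40906) = (38111 - 809/404)*(1/40906) = (15396035/404)*(1/40906) = 15396035/16526024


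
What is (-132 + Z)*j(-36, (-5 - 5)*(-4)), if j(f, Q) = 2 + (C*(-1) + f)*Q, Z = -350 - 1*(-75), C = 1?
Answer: 601546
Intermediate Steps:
Z = -275 (Z = -350 + 75 = -275)
j(f, Q) = 2 + Q*(-1 + f) (j(f, Q) = 2 + (1*(-1) + f)*Q = 2 + (-1 + f)*Q = 2 + Q*(-1 + f))
(-132 + Z)*j(-36, (-5 - 5)*(-4)) = (-132 - 275)*(2 - (-5 - 5)*(-4) + ((-5 - 5)*(-4))*(-36)) = -407*(2 - (-10)*(-4) - 10*(-4)*(-36)) = -407*(2 - 1*40 + 40*(-36)) = -407*(2 - 40 - 1440) = -407*(-1478) = 601546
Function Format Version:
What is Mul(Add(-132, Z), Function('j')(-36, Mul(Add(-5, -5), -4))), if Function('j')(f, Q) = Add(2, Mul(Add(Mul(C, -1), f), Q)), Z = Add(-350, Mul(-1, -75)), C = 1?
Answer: 601546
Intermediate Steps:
Z = -275 (Z = Add(-350, 75) = -275)
Function('j')(f, Q) = Add(2, Mul(Q, Add(-1, f))) (Function('j')(f, Q) = Add(2, Mul(Add(Mul(1, -1), f), Q)) = Add(2, Mul(Add(-1, f), Q)) = Add(2, Mul(Q, Add(-1, f))))
Mul(Add(-132, Z), Function('j')(-36, Mul(Add(-5, -5), -4))) = Mul(Add(-132, -275), Add(2, Mul(-1, Mul(Add(-5, -5), -4)), Mul(Mul(Add(-5, -5), -4), -36))) = Mul(-407, Add(2, Mul(-1, Mul(-10, -4)), Mul(Mul(-10, -4), -36))) = Mul(-407, Add(2, Mul(-1, 40), Mul(40, -36))) = Mul(-407, Add(2, -40, -1440)) = Mul(-407, -1478) = 601546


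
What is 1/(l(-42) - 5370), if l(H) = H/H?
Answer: -1/5369 ≈ -0.00018625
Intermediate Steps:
l(H) = 1
1/(l(-42) - 5370) = 1/(1 - 5370) = 1/(-5369) = -1/5369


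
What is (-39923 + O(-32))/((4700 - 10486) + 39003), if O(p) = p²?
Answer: -38899/33217 ≈ -1.1711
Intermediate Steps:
(-39923 + O(-32))/((4700 - 10486) + 39003) = (-39923 + (-32)²)/((4700 - 10486) + 39003) = (-39923 + 1024)/(-5786 + 39003) = -38899/33217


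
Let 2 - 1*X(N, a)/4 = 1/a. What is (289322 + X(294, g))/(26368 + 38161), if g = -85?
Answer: 24593054/5484965 ≈ 4.4837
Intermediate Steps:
X(N, a) = 8 - 4/a
(289322 + X(294, g))/(26368 + 38161) = (289322 + (8 - 4/(-85)))/(26368 + 38161) = (289322 + (8 - 4*(-1/85)))/64529 = (289322 + (8 + 4/85))*(1/64529) = (289322 + 684/85)*(1/64529) = (24593054/85)*(1/64529) = 24593054/5484965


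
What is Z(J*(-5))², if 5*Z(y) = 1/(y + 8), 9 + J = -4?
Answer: 1/133225 ≈ 7.5061e-6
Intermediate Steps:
J = -13 (J = -9 - 4 = -13)
Z(y) = 1/(5*(8 + y)) (Z(y) = 1/(5*(y + 8)) = 1/(5*(8 + y)))
Z(J*(-5))² = (1/(5*(8 - 13*(-5))))² = (1/(5*(8 + 65)))² = ((⅕)/73)² = ((⅕)*(1/73))² = (1/365)² = 1/133225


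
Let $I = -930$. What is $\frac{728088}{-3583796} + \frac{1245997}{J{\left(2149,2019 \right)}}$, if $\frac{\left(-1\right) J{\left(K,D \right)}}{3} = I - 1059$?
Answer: $\frac{1115263640879}{5346127683} \approx 208.61$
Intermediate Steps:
$J{\left(K,D \right)} = 5967$ ($J{\left(K,D \right)} = - 3 \left(-930 - 1059\right) = \left(-3\right) \left(-1989\right) = 5967$)
$\frac{728088}{-3583796} + \frac{1245997}{J{\left(2149,2019 \right)}} = \frac{728088}{-3583796} + \frac{1245997}{5967} = 728088 \left(- \frac{1}{3583796}\right) + 1245997 \cdot \frac{1}{5967} = - \frac{182022}{895949} + \frac{1245997}{5967} = \frac{1115263640879}{5346127683}$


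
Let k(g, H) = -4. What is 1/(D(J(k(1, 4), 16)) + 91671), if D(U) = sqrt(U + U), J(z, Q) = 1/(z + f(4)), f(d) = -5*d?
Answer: 1100052/100842866893 - 2*I*sqrt(3)/100842866893 ≈ 1.0909e-5 - 3.4351e-11*I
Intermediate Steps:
J(z, Q) = 1/(-20 + z) (J(z, Q) = 1/(z - 5*4) = 1/(z - 20) = 1/(-20 + z))
D(U) = sqrt(2)*sqrt(U) (D(U) = sqrt(2*U) = sqrt(2)*sqrt(U))
1/(D(J(k(1, 4), 16)) + 91671) = 1/(sqrt(2)*sqrt(1/(-20 - 4)) + 91671) = 1/(sqrt(2)*sqrt(1/(-24)) + 91671) = 1/(sqrt(2)*sqrt(-1/24) + 91671) = 1/(sqrt(2)*(I*sqrt(6)/12) + 91671) = 1/(I*sqrt(3)/6 + 91671) = 1/(91671 + I*sqrt(3)/6)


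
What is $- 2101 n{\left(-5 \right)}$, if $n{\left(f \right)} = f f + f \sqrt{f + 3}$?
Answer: $-52525 + 10505 i \sqrt{2} \approx -52525.0 + 14856.0 i$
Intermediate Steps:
$n{\left(f \right)} = f^{2} + f \sqrt{3 + f}$
$- 2101 n{\left(-5 \right)} = - 2101 \left(- 5 \left(-5 + \sqrt{3 - 5}\right)\right) = - 2101 \left(- 5 \left(-5 + \sqrt{-2}\right)\right) = - 2101 \left(- 5 \left(-5 + i \sqrt{2}\right)\right) = - 2101 \left(25 - 5 i \sqrt{2}\right) = -52525 + 10505 i \sqrt{2}$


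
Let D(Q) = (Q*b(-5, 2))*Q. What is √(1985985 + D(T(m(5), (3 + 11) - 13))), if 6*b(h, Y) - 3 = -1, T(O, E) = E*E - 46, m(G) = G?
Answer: 6*√55185 ≈ 1409.5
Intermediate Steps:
T(O, E) = -46 + E² (T(O, E) = E² - 46 = -46 + E²)
b(h, Y) = ⅓ (b(h, Y) = ½ + (⅙)*(-1) = ½ - ⅙ = ⅓)
D(Q) = Q²/3 (D(Q) = (Q*(⅓))*Q = (Q/3)*Q = Q²/3)
√(1985985 + D(T(m(5), (3 + 11) - 13))) = √(1985985 + (-46 + ((3 + 11) - 13)²)²/3) = √(1985985 + (-46 + (14 - 13)²)²/3) = √(1985985 + (-46 + 1²)²/3) = √(1985985 + (-46 + 1)²/3) = √(1985985 + (⅓)*(-45)²) = √(1985985 + (⅓)*2025) = √(1985985 + 675) = √1986660 = 6*√55185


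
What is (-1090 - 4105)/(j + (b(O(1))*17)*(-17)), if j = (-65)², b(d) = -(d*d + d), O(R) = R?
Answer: -5195/4803 ≈ -1.0816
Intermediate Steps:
b(d) = -d - d² (b(d) = -(d² + d) = -(d + d²) = -d - d²)
j = 4225
(-1090 - 4105)/(j + (b(O(1))*17)*(-17)) = (-1090 - 4105)/(4225 + (-1*1*(1 + 1)*17)*(-17)) = -5195/(4225 + (-1*1*2*17)*(-17)) = -5195/(4225 - 2*17*(-17)) = -5195/(4225 - 34*(-17)) = -5195/(4225 + 578) = -5195/4803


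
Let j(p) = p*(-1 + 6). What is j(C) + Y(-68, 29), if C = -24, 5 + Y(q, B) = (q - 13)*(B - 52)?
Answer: 1738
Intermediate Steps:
Y(q, B) = -5 + (-52 + B)*(-13 + q) (Y(q, B) = -5 + (q - 13)*(B - 52) = -5 + (-13 + q)*(-52 + B) = -5 + (-52 + B)*(-13 + q))
j(p) = 5*p (j(p) = p*5 = 5*p)
j(C) + Y(-68, 29) = 5*(-24) + (671 - 52*(-68) - 13*29 + 29*(-68)) = -120 + (671 + 3536 - 377 - 1972) = -120 + 1858 = 1738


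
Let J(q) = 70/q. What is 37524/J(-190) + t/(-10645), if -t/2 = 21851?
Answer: -7589110706/74515 ≈ -1.0185e+5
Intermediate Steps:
t = -43702 (t = -2*21851 = -43702)
37524/J(-190) + t/(-10645) = 37524/((70/(-190))) - 43702/(-10645) = 37524/((70*(-1/190))) - 43702*(-1/10645) = 37524/(-7/19) + 43702/10645 = 37524*(-19/7) + 43702/10645 = -712956/7 + 43702/10645 = -7589110706/74515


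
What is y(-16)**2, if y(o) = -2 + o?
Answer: 324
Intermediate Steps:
y(-16)**2 = (-2 - 16)**2 = (-18)**2 = 324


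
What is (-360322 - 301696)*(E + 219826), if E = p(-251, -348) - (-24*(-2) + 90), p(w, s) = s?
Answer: -145207028120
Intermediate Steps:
E = -486 (E = -348 - (-24*(-2) + 90) = -348 - (48 + 90) = -348 - 1*138 = -348 - 138 = -486)
(-360322 - 301696)*(E + 219826) = (-360322 - 301696)*(-486 + 219826) = -662018*219340 = -145207028120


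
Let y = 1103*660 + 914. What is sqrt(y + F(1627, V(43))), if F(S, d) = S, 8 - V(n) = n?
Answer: 3*sqrt(81169) ≈ 854.71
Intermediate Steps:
V(n) = 8 - n
y = 728894 (y = 727980 + 914 = 728894)
sqrt(y + F(1627, V(43))) = sqrt(728894 + 1627) = sqrt(730521) = 3*sqrt(81169)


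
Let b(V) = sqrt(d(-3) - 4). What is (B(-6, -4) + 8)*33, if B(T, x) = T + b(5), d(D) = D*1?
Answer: 66 + 33*I*sqrt(7) ≈ 66.0 + 87.31*I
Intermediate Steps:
d(D) = D
b(V) = I*sqrt(7) (b(V) = sqrt(-3 - 4) = sqrt(-7) = I*sqrt(7))
B(T, x) = T + I*sqrt(7)
(B(-6, -4) + 8)*33 = ((-6 + I*sqrt(7)) + 8)*33 = (2 + I*sqrt(7))*33 = 66 + 33*I*sqrt(7)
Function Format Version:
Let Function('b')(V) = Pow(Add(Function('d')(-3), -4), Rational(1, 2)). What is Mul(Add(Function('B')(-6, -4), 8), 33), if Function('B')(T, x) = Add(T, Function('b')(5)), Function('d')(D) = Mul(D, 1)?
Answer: Add(66, Mul(33, I, Pow(7, Rational(1, 2)))) ≈ Add(66.000, Mul(87.310, I))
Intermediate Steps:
Function('d')(D) = D
Function('b')(V) = Mul(I, Pow(7, Rational(1, 2))) (Function('b')(V) = Pow(Add(-3, -4), Rational(1, 2)) = Pow(-7, Rational(1, 2)) = Mul(I, Pow(7, Rational(1, 2))))
Function('B')(T, x) = Add(T, Mul(I, Pow(7, Rational(1, 2))))
Mul(Add(Function('B')(-6, -4), 8), 33) = Mul(Add(Add(-6, Mul(I, Pow(7, Rational(1, 2)))), 8), 33) = Mul(Add(2, Mul(I, Pow(7, Rational(1, 2)))), 33) = Add(66, Mul(33, I, Pow(7, Rational(1, 2))))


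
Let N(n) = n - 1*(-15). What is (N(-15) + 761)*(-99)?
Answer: -75339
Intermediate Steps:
N(n) = 15 + n (N(n) = n + 15 = 15 + n)
(N(-15) + 761)*(-99) = ((15 - 15) + 761)*(-99) = (0 + 761)*(-99) = 761*(-99) = -75339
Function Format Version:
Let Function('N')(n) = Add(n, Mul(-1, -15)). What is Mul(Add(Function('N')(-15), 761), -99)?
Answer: -75339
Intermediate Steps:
Function('N')(n) = Add(15, n) (Function('N')(n) = Add(n, 15) = Add(15, n))
Mul(Add(Function('N')(-15), 761), -99) = Mul(Add(Add(15, -15), 761), -99) = Mul(Add(0, 761), -99) = Mul(761, -99) = -75339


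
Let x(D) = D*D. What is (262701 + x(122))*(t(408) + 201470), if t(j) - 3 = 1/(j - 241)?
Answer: 9339622689320/167 ≈ 5.5926e+10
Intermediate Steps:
x(D) = D²
t(j) = 3 + 1/(-241 + j) (t(j) = 3 + 1/(j - 241) = 3 + 1/(-241 + j))
(262701 + x(122))*(t(408) + 201470) = (262701 + 122²)*((-722 + 3*408)/(-241 + 408) + 201470) = (262701 + 14884)*((-722 + 1224)/167 + 201470) = 277585*((1/167)*502 + 201470) = 277585*(502/167 + 201470) = 277585*(33645992/167) = 9339622689320/167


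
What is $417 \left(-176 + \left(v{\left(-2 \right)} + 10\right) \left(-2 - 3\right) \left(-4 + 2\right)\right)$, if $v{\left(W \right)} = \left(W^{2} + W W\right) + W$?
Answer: $-6672$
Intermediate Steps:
$v{\left(W \right)} = W + 2 W^{2}$ ($v{\left(W \right)} = \left(W^{2} + W^{2}\right) + W = 2 W^{2} + W = W + 2 W^{2}$)
$417 \left(-176 + \left(v{\left(-2 \right)} + 10\right) \left(-2 - 3\right) \left(-4 + 2\right)\right) = 417 \left(-176 + \left(- 2 \left(1 + 2 \left(-2\right)\right) + 10\right) \left(-2 - 3\right) \left(-4 + 2\right)\right) = 417 \left(-176 + \left(- 2 \left(1 - 4\right) + 10\right) \left(\left(-5\right) \left(-2\right)\right)\right) = 417 \left(-176 + \left(\left(-2\right) \left(-3\right) + 10\right) 10\right) = 417 \left(-176 + \left(6 + 10\right) 10\right) = 417 \left(-176 + 16 \cdot 10\right) = 417 \left(-176 + 160\right) = 417 \left(-16\right) = -6672$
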